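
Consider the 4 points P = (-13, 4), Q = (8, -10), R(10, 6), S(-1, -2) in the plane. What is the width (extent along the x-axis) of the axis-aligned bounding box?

max x = 10, min x = -13, so width = 23.

23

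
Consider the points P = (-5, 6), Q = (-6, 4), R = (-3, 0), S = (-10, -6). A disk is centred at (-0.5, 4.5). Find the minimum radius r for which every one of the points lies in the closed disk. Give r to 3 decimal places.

The required radius is the distance from (-0.5, 4.5) to the farthest point.
Squared distances: 22.5, 30.5, 26.5, 200.5.
Maximum is 200.5, attained at S.
r = √(200.5) ≈ 14.160.

14.160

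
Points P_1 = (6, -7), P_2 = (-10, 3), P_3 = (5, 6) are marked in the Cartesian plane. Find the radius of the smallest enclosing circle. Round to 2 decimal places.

9.50

Side lengths²: P_1P_2² = 356, P_1P_3² = 170, P_2P_3² = 234.
Since P_1P_2² = 356 < 234 + 170 = 404, the triangle is acute, so the smallest enclosing circle is the circumcircle.
Circumcentre = (-46/33, -34/33), r² = 98345/1089.
r = √(98345/1089) ≈ 9.50.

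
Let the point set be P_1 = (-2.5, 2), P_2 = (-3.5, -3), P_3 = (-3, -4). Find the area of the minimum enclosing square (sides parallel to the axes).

The bounding box has width 1 and height 6.
An axis-aligned square enclosing the set must have side ≥ max(width, height).
So the minimum side is max(1, 6) = 6.
Area = 6² = 36.

36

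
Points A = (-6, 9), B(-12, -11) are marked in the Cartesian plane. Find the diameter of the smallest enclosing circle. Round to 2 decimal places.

20.88

The smallest circle enclosing two points has them as diameter endpoints.
Centre = midpoint = (-9, -1); r² = |AB|²/4 = 436/4 = 109.
Diameter = 2r = 2√109 ≈ 20.88.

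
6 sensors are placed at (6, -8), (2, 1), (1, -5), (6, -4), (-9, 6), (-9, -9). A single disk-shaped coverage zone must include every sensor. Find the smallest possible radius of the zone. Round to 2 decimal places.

10.28

The minimum enclosing circle of a finite set is fixed by two of the points (as a diameter) or three (as a circumcircle).
The minimum enclosing circle is determined by three boundary points: (6, -8), (-9, 6), (-9, -9).
Their circumcentre is (-59/30, -1.5) with r² = 47573/450.
The farthest remaining point (6, -4) is at distance² 31373/450 ≤ 47573/450.
r = √(47573/450) ≈ 10.28.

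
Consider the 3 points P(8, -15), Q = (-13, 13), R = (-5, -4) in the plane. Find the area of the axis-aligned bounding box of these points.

x ranges over [-13, 8], width 21.
y ranges over [-15, 13], height 28.
Area = 21 × 28 = 588.

588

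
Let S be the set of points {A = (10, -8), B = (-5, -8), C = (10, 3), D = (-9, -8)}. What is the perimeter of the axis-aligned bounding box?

60

Width = max x − min x = 10 − (-9) = 19.
Height = max y − min y = 3 − (-8) = 11.
Perimeter = 2(19 + 11) = 60.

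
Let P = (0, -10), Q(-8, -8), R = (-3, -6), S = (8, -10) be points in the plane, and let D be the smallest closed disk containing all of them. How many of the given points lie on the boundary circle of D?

The farthest pair is Q–S with squared distance 260. The circle on this segment as diameter has centre (0, -9) and r² = 260/4 = 65.
Check P: distance² to centre = 1 ≤ 65, so it lies inside.
All remaining points lie in this disk, and no smaller disk contains both endpoints, so this is the minimum enclosing circle.
The points at distance exactly r from the centre are Q, S — 2 points.

2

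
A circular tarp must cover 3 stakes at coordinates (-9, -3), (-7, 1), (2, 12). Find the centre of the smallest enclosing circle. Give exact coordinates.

(-3.5, 4.5)

Call the three points A, B, C in the order given.
Side lengths²: AB² = 20, AC² = 346, BC² = 202.
Since AC² = 346 ≥ 202 + 20 = 222, the angle opposite AC is not acute, so the smallest enclosing circle has AC as diameter.
Centre = midpoint of AC = (-3.5, 4.5), r² = 346/4 = 86.5.
Centre = (-3.5, 4.5).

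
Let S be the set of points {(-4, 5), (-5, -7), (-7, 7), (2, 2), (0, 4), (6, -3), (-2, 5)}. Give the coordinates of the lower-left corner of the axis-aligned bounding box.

x-range [-7, 6], y-range [-7, 7].
The lower-left corner is (-7, -7).

(-7, -7)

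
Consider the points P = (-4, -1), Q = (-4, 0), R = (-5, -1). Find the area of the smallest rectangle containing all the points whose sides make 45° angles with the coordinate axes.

1

In coordinates u = x + y, v = x − y the rectangle is axis-aligned; the map (x,y)→(u,v) scales areas by 2.
u-values: -5, -4, -6; range = -4 − (-6) = 2.
v-values: -3, -4, -4; range = -3 − (-4) = 1.
Area = (2 × 1) / 2 = 1.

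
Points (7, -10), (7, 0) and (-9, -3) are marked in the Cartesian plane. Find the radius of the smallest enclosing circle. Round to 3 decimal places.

Call the three points A, B, C in the order given.
Side lengths²: AB² = 100, AC² = 305, BC² = 265.
Since AC² = 305 < 265 + 100 = 365, the triangle is acute, so the smallest enclosing circle is the circumcircle.
Circumcentre = (-0.34375, -5), r² = 78.9306640625.
r = √(78.9306640625) ≈ 8.884.

8.884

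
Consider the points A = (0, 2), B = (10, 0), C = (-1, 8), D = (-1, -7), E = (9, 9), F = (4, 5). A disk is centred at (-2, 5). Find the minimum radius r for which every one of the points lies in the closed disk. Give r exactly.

The required radius is the distance from (-2, 5) to the farthest point.
Squared distances: 13, 169, 10, 145, 137, 36.
Maximum is 169, attained at B.
r = √169 = 13.

13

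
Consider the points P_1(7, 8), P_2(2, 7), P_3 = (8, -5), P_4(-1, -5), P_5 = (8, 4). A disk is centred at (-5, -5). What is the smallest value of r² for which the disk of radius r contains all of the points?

313

The required radius is the distance from (-5, -5) to the farthest point.
Squared distances: 313, 193, 169, 16, 250.
Maximum is 313, attained at P_1.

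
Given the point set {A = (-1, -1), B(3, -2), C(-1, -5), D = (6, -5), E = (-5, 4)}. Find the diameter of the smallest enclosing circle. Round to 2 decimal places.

By Welzl's lemma the MEC is supported by two points (diametrically opposite) or three points (on a circumcircle).
The farthest pair is D–E with squared distance 202. The circle on this segment as diameter has centre (0.5, -0.5) and r² = 202/4 = 50.5.
Check A: distance² to centre = 2.5 ≤ 50.5, so it lies inside.
All remaining points lie in this disk, and no smaller disk contains both endpoints, so this is the minimum enclosing circle.
Diameter = 2r = 2√(50.5) ≈ 14.21.

14.21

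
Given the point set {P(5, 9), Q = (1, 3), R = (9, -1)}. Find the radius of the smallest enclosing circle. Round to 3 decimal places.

5.427

Side lengths²: PQ² = 52, PR² = 116, QR² = 80.
Since PR² = 116 < 80 + 52 = 132, the triangle is acute, so the smallest enclosing circle is the circumcircle.
Circumcentre = (6.375, 3.75), r² = 29.453125.
r = √(29.453125) ≈ 5.427.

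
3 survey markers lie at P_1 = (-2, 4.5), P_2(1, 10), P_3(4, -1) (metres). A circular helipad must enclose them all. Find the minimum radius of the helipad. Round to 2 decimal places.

Side lengths²: P_1P_2² = 39.25, P_1P_3² = 66.25, P_2P_3² = 130.
Since P_2P_3² = 130 ≥ 66.25 + 39.25 = 105.5, the angle opposite P_2P_3 is not acute, so the smallest enclosing circle has P_2P_3 as diameter.
Centre = midpoint of P_2P_3 = (2.5, 4.5), r² = 130/4 = 32.5.
r = √(32.5) ≈ 5.70.

5.70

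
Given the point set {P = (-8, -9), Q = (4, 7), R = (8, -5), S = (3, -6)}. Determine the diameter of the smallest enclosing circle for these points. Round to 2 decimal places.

20.06

The minimum enclosing circle of a finite set is fixed by two of the points (as a diameter) or three (as a circumcircle).
The minimum enclosing circle is determined by three boundary points: P, Q, R.
Their circumcentre is (-18/13, -19/13) with r² = 17000/169.
The farthest remaining point S is at distance² 6730/169 ≤ 17000/169.
Diameter = 2r = 2√(17000/169) ≈ 20.06.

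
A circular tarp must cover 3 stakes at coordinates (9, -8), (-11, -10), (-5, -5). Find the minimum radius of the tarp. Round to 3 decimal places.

Call the three points A, B, C in the order given.
Side lengths²: AB² = 404, AC² = 205, BC² = 61.
Since AB² = 404 ≥ 205 + 61 = 266, the angle opposite AB is not acute, so the smallest enclosing circle has AB as diameter.
Centre = midpoint of AB = (-1, -9), r² = 404/4 = 101.
r = √101 ≈ 10.050.

10.050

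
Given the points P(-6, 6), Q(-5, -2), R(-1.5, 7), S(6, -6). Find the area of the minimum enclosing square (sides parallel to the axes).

169

The bounding box has width 12 and height 13.
An axis-aligned square enclosing the set must have side ≥ max(width, height).
So the minimum side is max(12, 13) = 13.
Area = 13² = 169.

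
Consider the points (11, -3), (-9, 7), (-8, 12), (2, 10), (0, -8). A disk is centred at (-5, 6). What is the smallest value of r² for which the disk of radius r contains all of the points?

The required radius is the distance from (-5, 6) to the farthest point.
Squared distances: 337, 17, 45, 65, 221.
Maximum is 337, attained at (11, -3).

337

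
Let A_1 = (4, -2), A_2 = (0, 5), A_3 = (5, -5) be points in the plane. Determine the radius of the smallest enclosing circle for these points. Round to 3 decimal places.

5.590

Side lengths²: A_1A_2² = 65, A_1A_3² = 10, A_2A_3² = 125.
Since A_2A_3² = 125 ≥ 65 + 10 = 75, the angle opposite A_2A_3 is not acute, so the smallest enclosing circle has A_2A_3 as diameter.
Centre = midpoint of A_2A_3 = (2.5, 0), r² = 125/4 = 31.25.
r = √(31.25) ≈ 5.590.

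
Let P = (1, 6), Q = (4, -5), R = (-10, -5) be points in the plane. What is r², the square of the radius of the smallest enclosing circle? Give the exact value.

65

Side lengths²: PQ² = 130, PR² = 242, QR² = 196.
Since PR² = 242 < 196 + 130 = 326, the triangle is acute, so the smallest enclosing circle is the circumcircle.
Circumcentre = (-3, -1), r² = 65.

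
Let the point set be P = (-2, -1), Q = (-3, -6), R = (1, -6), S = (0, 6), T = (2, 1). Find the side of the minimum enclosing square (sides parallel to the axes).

12

The bounding box has width 5 and height 12.
An axis-aligned square enclosing the set must have side ≥ max(width, height).
So the minimum side is max(5, 12) = 12.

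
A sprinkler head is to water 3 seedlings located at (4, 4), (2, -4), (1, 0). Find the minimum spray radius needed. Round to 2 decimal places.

Call the three points A, B, C in the order given.
Side lengths²: AB² = 68, AC² = 25, BC² = 17.
Since AB² = 68 ≥ 25 + 17 = 42, the angle opposite AB is not acute, so the smallest enclosing circle has AB as diameter.
Centre = midpoint of AB = (3, 0), r² = 68/4 = 17.
r = √17 ≈ 4.12.

4.12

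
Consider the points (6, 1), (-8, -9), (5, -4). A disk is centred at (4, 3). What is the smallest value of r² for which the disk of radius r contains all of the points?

288

The required radius is the distance from (4, 3) to the farthest point.
Squared distances: 8, 288, 50.
Maximum is 288, attained at (-8, -9).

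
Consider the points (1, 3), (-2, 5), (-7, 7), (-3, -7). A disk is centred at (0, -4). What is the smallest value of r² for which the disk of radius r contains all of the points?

The required radius is the distance from (0, -4) to the farthest point.
Squared distances: 50, 85, 170, 18.
Maximum is 170, attained at (-7, 7).

170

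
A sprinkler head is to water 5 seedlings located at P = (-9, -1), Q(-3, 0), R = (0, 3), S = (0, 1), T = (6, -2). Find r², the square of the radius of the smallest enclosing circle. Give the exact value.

The farthest pair is P–T with squared distance 226. The circle on this segment as diameter has centre (-1.5, -1.5) and r² = 226/4 = 56.5.
Check Q: distance² to centre = 4.5 ≤ 56.5, so it lies inside.
All remaining points lie in this disk, and no smaller disk contains both endpoints, so this is the minimum enclosing circle.

56.5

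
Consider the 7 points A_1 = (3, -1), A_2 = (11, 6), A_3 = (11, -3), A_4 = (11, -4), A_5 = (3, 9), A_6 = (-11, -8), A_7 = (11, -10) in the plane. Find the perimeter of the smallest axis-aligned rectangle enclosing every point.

82

Width = max x − min x = 11 − (-11) = 22.
Height = max y − min y = 9 − (-10) = 19.
Perimeter = 2(22 + 19) = 82.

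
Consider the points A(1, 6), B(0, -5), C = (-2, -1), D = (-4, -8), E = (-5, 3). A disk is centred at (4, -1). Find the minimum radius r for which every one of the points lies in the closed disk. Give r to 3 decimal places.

The required radius is the distance from (4, -1) to the farthest point.
Squared distances: 58, 32, 36, 113, 97.
Maximum is 113, attained at D.
r = √113 ≈ 10.630.

10.630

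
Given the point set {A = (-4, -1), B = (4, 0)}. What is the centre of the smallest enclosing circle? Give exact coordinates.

(0, -0.5)

The smallest circle enclosing two points has them as diameter endpoints.
Centre = midpoint = (0, -0.5); r² = |AB|²/4 = 65/4 = 16.25.
Centre = (0, -0.5).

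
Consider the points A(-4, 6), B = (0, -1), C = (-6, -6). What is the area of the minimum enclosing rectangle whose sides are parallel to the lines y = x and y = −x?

In coordinates u = x + y, v = x − y the rectangle is axis-aligned; the map (x,y)→(u,v) scales areas by 2.
u-values: 2, -1, -12; range = 2 − (-12) = 14.
v-values: -10, 1, 0; range = 1 − (-10) = 11.
Area = (14 × 11) / 2 = 77.

77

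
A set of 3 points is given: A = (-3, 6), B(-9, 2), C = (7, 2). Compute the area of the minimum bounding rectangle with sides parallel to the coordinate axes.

x ranges over [-9, 7], width 16.
y ranges over [2, 6], height 4.
Area = 16 × 4 = 64.

64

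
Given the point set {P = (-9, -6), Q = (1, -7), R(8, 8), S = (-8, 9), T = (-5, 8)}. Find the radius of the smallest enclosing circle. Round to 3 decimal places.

By Welzl's lemma the MEC is supported by two points (diametrically opposite) or three points (on a circumcircle).
The farthest pair is P–R with squared distance 485. The circle on this segment as diameter has centre (-0.5, 1) and r² = 485/4 = 121.25.
Check Q: distance² to centre = 66.25 ≤ 121.25, so it lies inside.
All remaining points lie in this disk, and no smaller disk contains both endpoints, so this is the minimum enclosing circle.
r = √(121.25) ≈ 11.011.

11.011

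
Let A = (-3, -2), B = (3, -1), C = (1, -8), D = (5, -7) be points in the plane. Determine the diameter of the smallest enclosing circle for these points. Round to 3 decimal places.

The farthest pair is A–D with squared distance 89. The circle on this segment as diameter has centre (1, -4.5) and r² = 89/4 = 22.25.
Check B: distance² to centre = 16.25 ≤ 22.25, so it lies inside.
All remaining points lie in this disk, and no smaller disk contains both endpoints, so this is the minimum enclosing circle.
Diameter = 2r = 2√(22.25) ≈ 9.434.

9.434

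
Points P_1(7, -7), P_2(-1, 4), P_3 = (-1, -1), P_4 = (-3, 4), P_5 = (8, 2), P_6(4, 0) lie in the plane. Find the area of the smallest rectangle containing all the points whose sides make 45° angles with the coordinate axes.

126

In coordinates u = x + y, v = x − y the rectangle is axis-aligned; the map (x,y)→(u,v) scales areas by 2.
u-values: 0, 3, -2, 1, 10, 4; range = 10 − (-2) = 12.
v-values: 14, -5, 0, -7, 6, 4; range = 14 − (-7) = 21.
Area = (12 × 21) / 2 = 126.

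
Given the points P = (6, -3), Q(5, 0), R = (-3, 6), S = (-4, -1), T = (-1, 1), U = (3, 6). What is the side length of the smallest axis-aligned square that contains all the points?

10

The bounding box has width 10 and height 9.
An axis-aligned square enclosing the set must have side ≥ max(width, height).
So the minimum side is max(10, 9) = 10.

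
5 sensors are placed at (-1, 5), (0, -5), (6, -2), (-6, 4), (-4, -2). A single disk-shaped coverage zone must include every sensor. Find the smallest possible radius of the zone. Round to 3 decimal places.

6.708

The minimum enclosing circle of a finite set is fixed by two of the points (as a diameter) or three (as a circumcircle).
The farthest pair is (6, -2)–(-6, 4) with squared distance 180. The circle on this segment as diameter has centre (0, 1) and r² = 180/4 = 45.
Check (-1, 5): distance² to centre = 17 ≤ 45, so it lies inside.
All remaining points lie in this disk, and no smaller disk contains both endpoints, so this is the minimum enclosing circle.
r = √45 ≈ 6.708.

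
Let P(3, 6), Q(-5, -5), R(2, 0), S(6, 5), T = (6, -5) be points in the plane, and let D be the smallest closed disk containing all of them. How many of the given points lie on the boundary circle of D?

A smallest enclosing disk is always determined by at most three of the input points on its boundary.
The farthest pair is Q–S with squared distance 221. The circle on this segment as diameter has centre (0.5, 0) and r² = 221/4 = 55.25.
Check P: distance² to centre = 42.25 ≤ 55.25, so it lies inside.
All remaining points lie in this disk, and no smaller disk contains both endpoints, so this is the minimum enclosing circle.
The points at distance exactly r from the centre are Q, S, T — 3 points.

3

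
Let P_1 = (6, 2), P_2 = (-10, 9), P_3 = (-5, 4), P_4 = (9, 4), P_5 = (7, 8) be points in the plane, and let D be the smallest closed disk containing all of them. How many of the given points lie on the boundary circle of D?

By Welzl's lemma the MEC is supported by two points (diametrically opposite) or three points (on a circumcircle).
The farthest pair is P_2–P_4 with squared distance 386. The circle on this segment as diameter has centre (-0.5, 6.5) and r² = 386/4 = 96.5.
Check P_1: distance² to centre = 62.5 ≤ 96.5, so it lies inside.
All remaining points lie in this disk, and no smaller disk contains both endpoints, so this is the minimum enclosing circle.
The points at distance exactly r from the centre are P_2, P_4 — 2 points.

2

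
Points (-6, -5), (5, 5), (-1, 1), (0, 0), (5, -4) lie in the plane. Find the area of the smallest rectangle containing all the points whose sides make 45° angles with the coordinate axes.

In coordinates u = x + y, v = x − y the rectangle is axis-aligned; the map (x,y)→(u,v) scales areas by 2.
u-values: -11, 10, 0, 0, 1; range = 10 − (-11) = 21.
v-values: -1, 0, -2, 0, 9; range = 9 − (-2) = 11.
Area = (21 × 11) / 2 = 115.5.

115.5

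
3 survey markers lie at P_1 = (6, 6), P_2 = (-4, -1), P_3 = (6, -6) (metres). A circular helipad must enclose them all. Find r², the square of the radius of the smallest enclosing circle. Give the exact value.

46.5625

Side lengths²: P_1P_2² = 149, P_1P_3² = 144, P_2P_3² = 125.
Since P_1P_2² = 149 < 144 + 125 = 269, the triangle is acute, so the smallest enclosing circle is the circumcircle.
Circumcentre = (2.75, 0), r² = 46.5625.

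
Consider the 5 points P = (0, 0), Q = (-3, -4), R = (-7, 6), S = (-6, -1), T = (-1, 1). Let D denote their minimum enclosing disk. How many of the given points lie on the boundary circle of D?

The farthest pair is Q–R with squared distance 116. The circle on this segment as diameter has centre (-5, 1) and r² = 116/4 = 29.
Check P: distance² to centre = 26 ≤ 29, so it lies inside.
All remaining points lie in this disk, and no smaller disk contains both endpoints, so this is the minimum enclosing circle.
The points at distance exactly r from the centre are Q, R — 2 points.

2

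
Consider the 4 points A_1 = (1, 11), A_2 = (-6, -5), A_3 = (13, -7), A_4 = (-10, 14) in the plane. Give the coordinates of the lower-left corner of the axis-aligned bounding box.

x-range [-10, 13], y-range [-7, 14].
The lower-left corner is (-10, -7).

(-10, -7)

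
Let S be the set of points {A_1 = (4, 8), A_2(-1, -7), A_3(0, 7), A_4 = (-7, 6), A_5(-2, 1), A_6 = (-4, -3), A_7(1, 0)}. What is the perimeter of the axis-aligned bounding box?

52

Width = max x − min x = 4 − (-7) = 11.
Height = max y − min y = 8 − (-7) = 15.
Perimeter = 2(11 + 15) = 52.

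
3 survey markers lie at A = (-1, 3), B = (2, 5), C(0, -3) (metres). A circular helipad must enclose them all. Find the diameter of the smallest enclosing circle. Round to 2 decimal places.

8.25

Side lengths²: AB² = 13, AC² = 37, BC² = 68.
Since BC² = 68 ≥ 37 + 13 = 50, the angle opposite BC is not acute, so the smallest enclosing circle has BC as diameter.
Centre = midpoint of BC = (1, 1), r² = 68/4 = 17.
Diameter = 2r = 2√17 ≈ 8.25.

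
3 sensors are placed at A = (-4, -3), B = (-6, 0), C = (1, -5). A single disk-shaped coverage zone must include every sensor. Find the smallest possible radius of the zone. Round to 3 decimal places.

4.301

Side lengths²: AB² = 13, AC² = 29, BC² = 74.
Since BC² = 74 ≥ 29 + 13 = 42, the angle opposite BC is not acute, so the smallest enclosing circle has BC as diameter.
Centre = midpoint of BC = (-2.5, -2.5), r² = 74/4 = 18.5.
r = √(18.5) ≈ 4.301.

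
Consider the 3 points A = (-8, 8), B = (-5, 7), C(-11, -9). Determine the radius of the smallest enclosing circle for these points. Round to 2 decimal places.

8.64

Side lengths²: AB² = 10, AC² = 298, BC² = 292.
Since AC² = 298 < 292 + 10 = 302, the triangle is acute, so the smallest enclosing circle is the circumcircle.
Circumcentre = (-248/27, -5/9), r² = 54385/729.
r = √(54385/729) ≈ 8.64.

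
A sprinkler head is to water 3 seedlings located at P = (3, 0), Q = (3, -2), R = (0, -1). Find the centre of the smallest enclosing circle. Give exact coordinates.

Side lengths²: PQ² = 4, PR² = 10, QR² = 10.
Since QR² = 10 < 10 + 4 = 14, the triangle is acute, so the smallest enclosing circle is the circumcircle.
Circumcentre = (5/3, -1), r² = 25/9.
Centre = (5/3, -1).

(5/3, -1)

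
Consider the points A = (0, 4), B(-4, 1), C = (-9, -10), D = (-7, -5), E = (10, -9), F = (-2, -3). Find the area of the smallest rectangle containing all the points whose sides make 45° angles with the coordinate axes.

276

In coordinates u = x + y, v = x − y the rectangle is axis-aligned; the map (x,y)→(u,v) scales areas by 2.
u-values: 4, -3, -19, -12, 1, -5; range = 4 − (-19) = 23.
v-values: -4, -5, 1, -2, 19, 1; range = 19 − (-5) = 24.
Area = (23 × 24) / 2 = 276.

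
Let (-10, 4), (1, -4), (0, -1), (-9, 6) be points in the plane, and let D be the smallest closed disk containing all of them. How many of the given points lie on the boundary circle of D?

The farthest pair is (1, -4)–(-9, 6) with squared distance 200. The circle on this segment as diameter has centre (-4, 1) and r² = 200/4 = 50.
Check (-10, 4): distance² to centre = 45 ≤ 50, so it lies inside.
All remaining points lie in this disk, and no smaller disk contains both endpoints, so this is the minimum enclosing circle.
The points at distance exactly r from the centre are (1, -4), (-9, 6) — 2 points.

2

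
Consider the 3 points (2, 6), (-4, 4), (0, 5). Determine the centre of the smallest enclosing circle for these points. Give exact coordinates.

(-1, 5)

Call the three points A, B, C in the order given.
Side lengths²: AB² = 40, AC² = 5, BC² = 17.
Since AB² = 40 ≥ 17 + 5 = 22, the angle opposite AB is not acute, so the smallest enclosing circle has AB as diameter.
Centre = midpoint of AB = (-1, 5), r² = 40/4 = 10.
Centre = (-1, 5).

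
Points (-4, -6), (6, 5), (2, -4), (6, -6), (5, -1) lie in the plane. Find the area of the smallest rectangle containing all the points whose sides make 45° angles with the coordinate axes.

115.5

In coordinates u = x + y, v = x − y the rectangle is axis-aligned; the map (x,y)→(u,v) scales areas by 2.
u-values: -10, 11, -2, 0, 4; range = 11 − (-10) = 21.
v-values: 2, 1, 6, 12, 6; range = 12 − 1 = 11.
Area = (21 × 11) / 2 = 115.5.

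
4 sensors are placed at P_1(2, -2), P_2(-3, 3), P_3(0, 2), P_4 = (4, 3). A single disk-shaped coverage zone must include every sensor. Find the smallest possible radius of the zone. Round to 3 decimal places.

The minimum enclosing circle of a finite set is fixed by two of the points (as a diameter) or three (as a circumcircle).
The minimum enclosing circle is determined by three boundary points: P_1, P_2, P_4.
Their circumcentre is (0.5, 1.5) with r² = 14.5.
The farthest remaining point P_3 is at distance² 0.5 ≤ 14.5.
r = √(14.5) ≈ 3.808.

3.808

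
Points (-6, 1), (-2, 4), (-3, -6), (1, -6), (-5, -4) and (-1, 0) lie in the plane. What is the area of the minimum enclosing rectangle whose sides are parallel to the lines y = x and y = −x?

77

In coordinates u = x + y, v = x − y the rectangle is axis-aligned; the map (x,y)→(u,v) scales areas by 2.
u-values: -5, 2, -9, -5, -9, -1; range = 2 − (-9) = 11.
v-values: -7, -6, 3, 7, -1, -1; range = 7 − (-7) = 14.
Area = (11 × 14) / 2 = 77.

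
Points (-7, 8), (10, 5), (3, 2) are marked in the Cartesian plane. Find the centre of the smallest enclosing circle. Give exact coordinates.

Call the three points A, B, C in the order given.
Side lengths²: AB² = 298, AC² = 136, BC² = 58.
Since AB² = 298 ≥ 136 + 58 = 194, the angle opposite AB is not acute, so the smallest enclosing circle has AB as diameter.
Centre = midpoint of AB = (1.5, 6.5), r² = 298/4 = 74.5.
Centre = (1.5, 6.5).

(1.5, 6.5)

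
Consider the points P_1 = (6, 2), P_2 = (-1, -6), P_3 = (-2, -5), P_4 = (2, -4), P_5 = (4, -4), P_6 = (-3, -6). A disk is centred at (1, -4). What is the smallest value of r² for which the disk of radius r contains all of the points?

61

The required radius is the distance from (1, -4) to the farthest point.
Squared distances: 61, 8, 10, 1, 9, 20.
Maximum is 61, attained at P_1.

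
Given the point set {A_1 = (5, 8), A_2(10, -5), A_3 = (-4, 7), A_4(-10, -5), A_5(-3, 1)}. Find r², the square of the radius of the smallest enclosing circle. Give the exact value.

The minimum enclosing circle is determined by three boundary points: A_1, A_2, A_4.
Their circumcentre is (0, -18/13) with r² = 19109/169.
The farthest remaining point A_3 is at distance² 14585/169 ≤ 19109/169.

19109/169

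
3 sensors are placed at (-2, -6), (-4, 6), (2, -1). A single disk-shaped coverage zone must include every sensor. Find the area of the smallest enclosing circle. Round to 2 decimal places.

Call the three points A, B, C in the order given.
Side lengths²: AB² = 148, AC² = 41, BC² = 85.
Since AB² = 148 ≥ 85 + 41 = 126, the angle opposite AB is not acute, so the smallest enclosing circle has AB as diameter.
Centre = midpoint of AB = (-3, 0), r² = 148/4 = 37.
Area = π·r² = π·37 ≈ 116.24.

116.24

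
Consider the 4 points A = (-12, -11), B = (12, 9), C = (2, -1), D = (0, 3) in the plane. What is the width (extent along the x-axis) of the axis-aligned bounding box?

24

max x = 12, min x = -12, so width = 24.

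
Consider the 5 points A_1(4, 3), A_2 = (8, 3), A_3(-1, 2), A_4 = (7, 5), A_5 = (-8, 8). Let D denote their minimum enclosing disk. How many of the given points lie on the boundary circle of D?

2

The farthest pair is A_2–A_5 with squared distance 281. The circle on this segment as diameter has centre (0, 5.5) and r² = 281/4 = 70.25.
Check A_1: distance² to centre = 22.25 ≤ 70.25, so it lies inside.
All remaining points lie in this disk, and no smaller disk contains both endpoints, so this is the minimum enclosing circle.
The points at distance exactly r from the centre are A_2, A_5 — 2 points.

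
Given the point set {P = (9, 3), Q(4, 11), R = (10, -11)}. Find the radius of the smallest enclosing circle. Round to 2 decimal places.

11.40

Side lengths²: PQ² = 89, PR² = 197, QR² = 520.
Since QR² = 520 ≥ 197 + 89 = 286, the angle opposite QR is not acute, so the smallest enclosing circle has QR as diameter.
Centre = midpoint of QR = (7, 0), r² = 520/4 = 130.
r = √130 ≈ 11.40.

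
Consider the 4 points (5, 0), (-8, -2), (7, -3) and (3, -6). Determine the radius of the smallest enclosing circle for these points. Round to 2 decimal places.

The minimum enclosing circle of a finite set is fixed by two of the points (as a diameter) or three (as a circumcircle).
The farthest pair is (-8, -2)–(7, -3) with squared distance 226. The circle on this segment as diameter has centre (-0.5, -2.5) and r² = 226/4 = 56.5.
Check (5, 0): distance² to centre = 36.5 ≤ 56.5, so it lies inside.
All remaining points lie in this disk, and no smaller disk contains both endpoints, so this is the minimum enclosing circle.
r = √(56.5) ≈ 7.52.

7.52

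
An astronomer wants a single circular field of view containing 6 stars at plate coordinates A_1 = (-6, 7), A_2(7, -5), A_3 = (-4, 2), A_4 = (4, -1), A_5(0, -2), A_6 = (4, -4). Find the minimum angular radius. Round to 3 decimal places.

By Welzl's lemma the MEC is supported by two points (diametrically opposite) or three points (on a circumcircle).
The farthest pair is A_1–A_2 with squared distance 313. The circle on this segment as diameter has centre (0.5, 1) and r² = 313/4 = 78.25.
Check A_3: distance² to centre = 21.25 ≤ 78.25, so it lies inside.
All remaining points lie in this disk, and no smaller disk contains both endpoints, so this is the minimum enclosing circle.
r = √(78.25) ≈ 8.846.

8.846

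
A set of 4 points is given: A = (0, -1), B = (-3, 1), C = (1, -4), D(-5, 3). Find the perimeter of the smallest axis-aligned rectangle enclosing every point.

26

Width = max x − min x = 1 − (-5) = 6.
Height = max y − min y = 3 − (-4) = 7.
Perimeter = 2(6 + 7) = 26.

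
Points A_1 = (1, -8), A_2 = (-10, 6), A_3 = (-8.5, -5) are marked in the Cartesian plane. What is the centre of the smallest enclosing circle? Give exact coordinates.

Side lengths²: A_1A_2² = 317, A_1A_3² = 99.25, A_2A_3² = 123.25.
Since A_1A_2² = 317 ≥ 123.25 + 99.25 = 222.5, the angle opposite A_1A_2 is not acute, so the smallest enclosing circle has A_1A_2 as diameter.
Centre = midpoint of A_1A_2 = (-4.5, -1), r² = 317/4 = 79.25.
Centre = (-4.5, -1).

(-4.5, -1)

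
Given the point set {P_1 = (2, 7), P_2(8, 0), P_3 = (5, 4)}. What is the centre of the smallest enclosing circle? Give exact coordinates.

Side lengths²: P_1P_2² = 85, P_1P_3² = 18, P_2P_3² = 25.
Since P_1P_2² = 85 ≥ 25 + 18 = 43, the angle opposite P_1P_2 is not acute, so the smallest enclosing circle has P_1P_2 as diameter.
Centre = midpoint of P_1P_2 = (5, 3.5), r² = 85/4 = 21.25.
Centre = (5, 3.5).

(5, 3.5)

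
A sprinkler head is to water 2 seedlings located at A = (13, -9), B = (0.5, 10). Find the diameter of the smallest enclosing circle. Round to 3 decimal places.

22.743

The smallest circle enclosing two points has them as diameter endpoints.
Centre = midpoint = (6.75, 0.5); r² = |AB|²/4 = 517.25/4 = 129.3125.
Diameter = 2r = 2√(129.3125) ≈ 22.743.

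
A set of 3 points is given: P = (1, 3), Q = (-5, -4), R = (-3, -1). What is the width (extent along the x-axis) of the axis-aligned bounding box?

6

max x = 1, min x = -5, so width = 6.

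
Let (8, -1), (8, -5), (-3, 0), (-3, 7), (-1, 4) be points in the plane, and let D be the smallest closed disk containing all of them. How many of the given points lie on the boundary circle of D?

The minimum enclosing circle of a finite set is fixed by two of the points (as a diameter) or three (as a circumcircle).
The farthest pair is (8, -5)–(-3, 7) with squared distance 265. The circle on this segment as diameter has centre (2.5, 1) and r² = 265/4 = 66.25.
Check (8, -1): distance² to centre = 34.25 ≤ 66.25, so it lies inside.
All remaining points lie in this disk, and no smaller disk contains both endpoints, so this is the minimum enclosing circle.
The points at distance exactly r from the centre are (8, -5), (-3, 7) — 2 points.

2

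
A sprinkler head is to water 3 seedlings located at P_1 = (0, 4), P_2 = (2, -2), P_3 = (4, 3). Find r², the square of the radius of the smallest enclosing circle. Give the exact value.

2465/242

Side lengths²: P_1P_2² = 40, P_1P_3² = 17, P_2P_3² = 29.
Since P_1P_2² = 40 < 29 + 17 = 46, the triangle is acute, so the smallest enclosing circle is the circumcircle.
Circumcentre = (31/22, 25/22), r² = 2465/242.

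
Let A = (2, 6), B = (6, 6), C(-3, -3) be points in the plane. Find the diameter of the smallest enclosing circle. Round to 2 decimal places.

12.73

Side lengths²: AB² = 16, AC² = 106, BC² = 162.
Since BC² = 162 ≥ 106 + 16 = 122, the angle opposite BC is not acute, so the smallest enclosing circle has BC as diameter.
Centre = midpoint of BC = (1.5, 1.5), r² = 162/4 = 40.5.
Diameter = 2r = 2√(40.5) ≈ 12.73.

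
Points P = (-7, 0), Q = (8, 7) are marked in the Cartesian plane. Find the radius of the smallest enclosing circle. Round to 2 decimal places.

The smallest circle enclosing two points has them as diameter endpoints.
Centre = midpoint = (0.5, 3.5); r² = |PQ|²/4 = 274/4 = 68.5.
r = √(68.5) ≈ 8.28.

8.28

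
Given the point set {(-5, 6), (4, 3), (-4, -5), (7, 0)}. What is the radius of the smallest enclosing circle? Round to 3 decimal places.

The minimum enclosing circle of a finite set is fixed by two of the points (as a diameter) or three (as a circumcircle).
The minimum enclosing circle is determined by three boundary points: (-5, 6), (-4, -5), (7, 0).
Their circumcentre is (-1/21, 19/21) with r² = 22265/441.
The farthest remaining point (4, 3) is at distance² 9161/441 ≤ 22265/441.
r = √(22265/441) ≈ 7.105.

7.105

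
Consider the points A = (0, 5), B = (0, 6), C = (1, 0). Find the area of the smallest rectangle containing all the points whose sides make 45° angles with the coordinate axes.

In coordinates u = x + y, v = x − y the rectangle is axis-aligned; the map (x,y)→(u,v) scales areas by 2.
u-values: 5, 6, 1; range = 6 − 1 = 5.
v-values: -5, -6, 1; range = 1 − (-6) = 7.
Area = (5 × 7) / 2 = 17.5.

17.5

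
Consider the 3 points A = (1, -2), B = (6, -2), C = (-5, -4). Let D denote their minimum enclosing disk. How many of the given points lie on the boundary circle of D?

2

Side lengths²: AB² = 25, AC² = 40, BC² = 125.
Since BC² = 125 ≥ 40 + 25 = 65, the angle opposite BC is not acute, so the smallest enclosing circle has BC as diameter.
Centre = midpoint of BC = (0.5, -3), r² = 125/4 = 31.25.
The points at distance exactly r from the centre are B, C — 2 points.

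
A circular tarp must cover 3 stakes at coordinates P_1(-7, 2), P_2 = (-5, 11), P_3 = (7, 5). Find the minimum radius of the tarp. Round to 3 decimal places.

7.379

Side lengths²: P_1P_2² = 85, P_1P_3² = 205, P_2P_3² = 180.
Since P_1P_3² = 205 < 180 + 85 = 265, the triangle is acute, so the smallest enclosing circle is the circumcircle.
Circumcentre = (-0.375, 5.25), r² = 54.453125.
r = √(54.453125) ≈ 7.379.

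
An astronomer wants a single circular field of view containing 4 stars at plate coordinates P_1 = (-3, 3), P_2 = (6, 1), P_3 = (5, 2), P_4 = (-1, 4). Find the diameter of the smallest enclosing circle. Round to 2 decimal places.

9.22

A smallest enclosing disk is always determined by at most three of the input points on its boundary.
The farthest pair is P_1–P_2 with squared distance 85. The circle on this segment as diameter has centre (1.5, 2) and r² = 85/4 = 21.25.
Check P_3: distance² to centre = 12.25 ≤ 21.25, so it lies inside.
All remaining points lie in this disk, and no smaller disk contains both endpoints, so this is the minimum enclosing circle.
Diameter = 2r = 2√(21.25) ≈ 9.22.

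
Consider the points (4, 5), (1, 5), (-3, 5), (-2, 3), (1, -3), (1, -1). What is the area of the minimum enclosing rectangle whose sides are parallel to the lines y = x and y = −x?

In coordinates u = x + y, v = x − y the rectangle is axis-aligned; the map (x,y)→(u,v) scales areas by 2.
u-values: 9, 6, 2, 1, -2, 0; range = 9 − (-2) = 11.
v-values: -1, -4, -8, -5, 4, 2; range = 4 − (-8) = 12.
Area = (11 × 12) / 2 = 66.

66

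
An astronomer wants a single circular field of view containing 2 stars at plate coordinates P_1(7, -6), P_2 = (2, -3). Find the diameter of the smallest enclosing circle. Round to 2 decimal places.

The smallest circle enclosing two points has them as diameter endpoints.
Centre = midpoint = (4.5, -4.5); r² = |P_1P_2|²/4 = 34/4 = 8.5.
Diameter = 2r = 2√(8.5) ≈ 5.83.

5.83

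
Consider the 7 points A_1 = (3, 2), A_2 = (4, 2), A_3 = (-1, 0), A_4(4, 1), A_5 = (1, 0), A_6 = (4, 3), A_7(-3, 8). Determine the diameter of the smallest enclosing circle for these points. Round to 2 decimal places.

9.90

A smallest enclosing disk is always determined by at most three of the input points on its boundary.
The farthest pair is A_4–A_7 with squared distance 98. The circle on this segment as diameter has centre (0.5, 4.5) and r² = 98/4 = 24.5.
Check A_1: distance² to centre = 12.5 ≤ 24.5, so it lies inside.
All remaining points lie in this disk, and no smaller disk contains both endpoints, so this is the minimum enclosing circle.
Diameter = 2r = 2√(24.5) ≈ 9.90.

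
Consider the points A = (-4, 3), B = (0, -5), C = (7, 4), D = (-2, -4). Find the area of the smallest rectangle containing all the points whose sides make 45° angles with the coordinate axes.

102

In coordinates u = x + y, v = x − y the rectangle is axis-aligned; the map (x,y)→(u,v) scales areas by 2.
u-values: -1, -5, 11, -6; range = 11 − (-6) = 17.
v-values: -7, 5, 3, 2; range = 5 − (-7) = 12.
Area = (17 × 12) / 2 = 102.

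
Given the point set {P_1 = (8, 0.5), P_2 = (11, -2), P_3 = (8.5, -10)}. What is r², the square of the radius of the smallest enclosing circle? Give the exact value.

27.625

Side lengths²: P_1P_2² = 15.25, P_1P_3² = 110.5, P_2P_3² = 70.25.
Since P_1P_3² = 110.5 ≥ 70.25 + 15.25 = 85.5, the angle opposite P_1P_3 is not acute, so the smallest enclosing circle has P_1P_3 as diameter.
Centre = midpoint of P_1P_3 = (8.25, -4.75), r² = 110.5/4 = 27.625.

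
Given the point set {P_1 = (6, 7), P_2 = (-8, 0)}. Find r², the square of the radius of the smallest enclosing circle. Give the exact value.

The smallest circle enclosing two points has them as diameter endpoints.
Centre = midpoint = (-1, 3.5); r² = |P_1P_2|²/4 = 245/4 = 61.25.

61.25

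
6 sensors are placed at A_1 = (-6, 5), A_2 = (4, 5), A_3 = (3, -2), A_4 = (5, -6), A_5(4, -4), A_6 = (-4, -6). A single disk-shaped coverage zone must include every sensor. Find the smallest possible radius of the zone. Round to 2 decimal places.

A smallest enclosing disk is always determined by at most three of the input points on its boundary.
The farthest pair is A_1–A_4 with squared distance 242. The circle on this segment as diameter has centre (-0.5, -0.5) and r² = 242/4 = 60.5.
Check A_2: distance² to centre = 50.5 ≤ 60.5, so it lies inside.
All remaining points lie in this disk, and no smaller disk contains both endpoints, so this is the minimum enclosing circle.
r = √(60.5) ≈ 7.78.

7.78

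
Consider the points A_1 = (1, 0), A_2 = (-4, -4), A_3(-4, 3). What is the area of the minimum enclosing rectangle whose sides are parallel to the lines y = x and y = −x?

36

In coordinates u = x + y, v = x − y the rectangle is axis-aligned; the map (x,y)→(u,v) scales areas by 2.
u-values: 1, -8, -1; range = 1 − (-8) = 9.
v-values: 1, 0, -7; range = 1 − (-7) = 8.
Area = (9 × 8) / 2 = 36.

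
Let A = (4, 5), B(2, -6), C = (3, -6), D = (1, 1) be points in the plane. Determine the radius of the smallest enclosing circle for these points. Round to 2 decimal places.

By Welzl's lemma the MEC is supported by two points (diametrically opposite) or three points (on a circumcircle).
The farthest pair is A–B with squared distance 125. The circle on this segment as diameter has centre (3, -0.5) and r² = 125/4 = 31.25.
Check C: distance² to centre = 30.25 ≤ 31.25, so it lies inside.
All remaining points lie in this disk, and no smaller disk contains both endpoints, so this is the minimum enclosing circle.
r = √(31.25) ≈ 5.59.

5.59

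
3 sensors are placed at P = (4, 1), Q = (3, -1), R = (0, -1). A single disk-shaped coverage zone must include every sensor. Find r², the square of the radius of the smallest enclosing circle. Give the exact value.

5

Side lengths²: PQ² = 5, PR² = 20, QR² = 9.
Since PR² = 20 ≥ 9 + 5 = 14, the angle opposite PR is not acute, so the smallest enclosing circle has PR as diameter.
Centre = midpoint of PR = (2, 0), r² = 20/4 = 5.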